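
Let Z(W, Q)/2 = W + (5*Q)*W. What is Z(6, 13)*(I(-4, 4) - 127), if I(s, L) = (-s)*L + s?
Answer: -91080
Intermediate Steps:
I(s, L) = s - L*s (I(s, L) = -L*s + s = s - L*s)
Z(W, Q) = 2*W + 10*Q*W (Z(W, Q) = 2*(W + (5*Q)*W) = 2*(W + 5*Q*W) = 2*W + 10*Q*W)
Z(6, 13)*(I(-4, 4) - 127) = (2*6*(1 + 5*13))*(-4*(1 - 1*4) - 127) = (2*6*(1 + 65))*(-4*(1 - 4) - 127) = (2*6*66)*(-4*(-3) - 127) = 792*(12 - 127) = 792*(-115) = -91080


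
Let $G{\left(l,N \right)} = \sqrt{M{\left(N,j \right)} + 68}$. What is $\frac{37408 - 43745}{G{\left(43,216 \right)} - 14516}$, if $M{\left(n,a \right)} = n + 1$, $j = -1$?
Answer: $\frac{4841468}{11090209} + \frac{6337 \sqrt{285}}{210713971} \approx 0.43706$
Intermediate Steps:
$M{\left(n,a \right)} = 1 + n$
$G{\left(l,N \right)} = \sqrt{69 + N}$ ($G{\left(l,N \right)} = \sqrt{\left(1 + N\right) + 68} = \sqrt{69 + N}$)
$\frac{37408 - 43745}{G{\left(43,216 \right)} - 14516} = \frac{37408 - 43745}{\sqrt{69 + 216} - 14516} = - \frac{6337}{\sqrt{285} - 14516} = - \frac{6337}{-14516 + \sqrt{285}}$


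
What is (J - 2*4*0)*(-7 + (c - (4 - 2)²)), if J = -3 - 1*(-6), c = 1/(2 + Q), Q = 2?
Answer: -129/4 ≈ -32.250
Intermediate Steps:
c = ¼ (c = 1/(2 + 2) = 1/4 = ¼ ≈ 0.25000)
J = 3 (J = -3 + 6 = 3)
(J - 2*4*0)*(-7 + (c - (4 - 2)²)) = (3 - 2*4*0)*(-7 + (¼ - (4 - 2)²)) = (3 - 8*0)*(-7 + (¼ - 1*2²)) = (3 + 0)*(-7 + (¼ - 1*4)) = 3*(-7 + (¼ - 4)) = 3*(-7 - 15/4) = 3*(-43/4) = -129/4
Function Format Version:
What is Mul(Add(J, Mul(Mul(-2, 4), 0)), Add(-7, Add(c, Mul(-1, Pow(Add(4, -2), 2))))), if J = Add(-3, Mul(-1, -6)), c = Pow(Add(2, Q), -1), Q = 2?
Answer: Rational(-129, 4) ≈ -32.250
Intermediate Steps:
c = Rational(1, 4) (c = Pow(Add(2, 2), -1) = Pow(4, -1) = Rational(1, 4) ≈ 0.25000)
J = 3 (J = Add(-3, 6) = 3)
Mul(Add(J, Mul(Mul(-2, 4), 0)), Add(-7, Add(c, Mul(-1, Pow(Add(4, -2), 2))))) = Mul(Add(3, Mul(Mul(-2, 4), 0)), Add(-7, Add(Rational(1, 4), Mul(-1, Pow(Add(4, -2), 2))))) = Mul(Add(3, Mul(-8, 0)), Add(-7, Add(Rational(1, 4), Mul(-1, Pow(2, 2))))) = Mul(Add(3, 0), Add(-7, Add(Rational(1, 4), Mul(-1, 4)))) = Mul(3, Add(-7, Add(Rational(1, 4), -4))) = Mul(3, Add(-7, Rational(-15, 4))) = Mul(3, Rational(-43, 4)) = Rational(-129, 4)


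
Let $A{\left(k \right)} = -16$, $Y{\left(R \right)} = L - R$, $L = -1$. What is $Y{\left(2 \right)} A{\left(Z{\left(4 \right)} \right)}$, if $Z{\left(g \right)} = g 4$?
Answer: $48$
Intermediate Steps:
$Y{\left(R \right)} = -1 - R$
$Z{\left(g \right)} = 4 g$
$Y{\left(2 \right)} A{\left(Z{\left(4 \right)} \right)} = \left(-1 - 2\right) \left(-16\right) = \left(-3\right) \left(-16\right) = 48$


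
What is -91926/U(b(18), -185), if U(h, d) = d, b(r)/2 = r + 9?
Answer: 91926/185 ≈ 496.90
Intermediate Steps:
b(r) = 18 + 2*r (b(r) = 2*(r + 9) = 2*(9 + r) = 18 + 2*r)
-91926/U(b(18), -185) = -91926/(-185) = -91926*(-1/185) = 91926/185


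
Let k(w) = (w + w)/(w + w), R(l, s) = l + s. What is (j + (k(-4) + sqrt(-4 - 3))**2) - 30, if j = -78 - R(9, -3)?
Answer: -120 + 2*I*sqrt(7) ≈ -120.0 + 5.2915*I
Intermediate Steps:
k(w) = 1 (k(w) = (2*w)/((2*w)) = (2*w)*(1/(2*w)) = 1)
j = -84 (j = -78 - (9 - 3) = -78 - 1*6 = -78 - 6 = -84)
(j + (k(-4) + sqrt(-4 - 3))**2) - 30 = (-84 + (1 + sqrt(-4 - 3))**2) - 30 = (-84 + (1 + sqrt(-7))**2) - 30 = (-84 + (1 + I*sqrt(7))**2) - 30 = -114 + (1 + I*sqrt(7))**2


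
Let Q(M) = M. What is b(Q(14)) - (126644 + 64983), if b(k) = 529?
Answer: -191098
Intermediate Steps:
b(Q(14)) - (126644 + 64983) = 529 - (126644 + 64983) = 529 - 1*191627 = 529 - 191627 = -191098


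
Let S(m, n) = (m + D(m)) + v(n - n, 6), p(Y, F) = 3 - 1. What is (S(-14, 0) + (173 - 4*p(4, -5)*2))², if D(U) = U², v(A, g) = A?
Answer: 114921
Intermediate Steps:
p(Y, F) = 2
S(m, n) = m + m² (S(m, n) = (m + m²) + (n - n) = (m + m²) + 0 = m + m²)
(S(-14, 0) + (173 - 4*p(4, -5)*2))² = (-14*(1 - 14) + (173 - 4*2*2))² = (-14*(-13) + (173 - 8*2))² = (182 + (173 - 16))² = (182 + 157)² = 339² = 114921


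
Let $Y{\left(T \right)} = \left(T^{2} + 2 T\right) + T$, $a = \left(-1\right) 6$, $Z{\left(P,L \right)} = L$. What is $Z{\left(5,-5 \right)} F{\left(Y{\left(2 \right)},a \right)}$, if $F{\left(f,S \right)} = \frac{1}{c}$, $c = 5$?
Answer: $-1$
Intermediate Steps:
$a = -6$
$Y{\left(T \right)} = T^{2} + 3 T$
$F{\left(f,S \right)} = \frac{1}{5}$
$Z{\left(5,-5 \right)} F{\left(Y{\left(2 \right)},a \right)} = \left(-5\right) \frac{1}{5} = -1$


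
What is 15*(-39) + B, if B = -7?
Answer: -592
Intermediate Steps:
15*(-39) + B = 15*(-39) - 7 = -585 - 7 = -592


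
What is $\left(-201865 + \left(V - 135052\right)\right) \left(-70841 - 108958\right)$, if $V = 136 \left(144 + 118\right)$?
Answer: $54170741715$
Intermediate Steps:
$V = 35632$ ($V = 136 \cdot 262 = 35632$)
$\left(-201865 + \left(V - 135052\right)\right) \left(-70841 - 108958\right) = \left(-201865 + \left(35632 - 135052\right)\right) \left(-70841 - 108958\right) = \left(-201865 - 99420\right) \left(-179799\right) = \left(-301285\right) \left(-179799\right) = 54170741715$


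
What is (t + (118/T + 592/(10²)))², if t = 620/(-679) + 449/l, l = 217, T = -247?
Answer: 735527448468002961/16894170002880625 ≈ 43.537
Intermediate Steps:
t = 24333/21049 (t = 620/(-679) + 449/217 = 620*(-1/679) + 449*(1/217) = -620/679 + 449/217 = 24333/21049 ≈ 1.1560)
(t + (118/T + 592/(10²)))² = (24333/21049 + (118/(-247) + 592/(10²)))² = (24333/21049 + (118*(-1/247) + 592/100))² = (24333/21049 + (-118/247 + 592*(1/100)))² = (24333/21049 + (-118/247 + 148/25))² = (24333/21049 + 33606/6175)² = (857628969/129977575)² = 735527448468002961/16894170002880625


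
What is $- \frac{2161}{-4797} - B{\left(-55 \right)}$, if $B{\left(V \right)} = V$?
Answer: $\frac{265996}{4797} \approx 55.451$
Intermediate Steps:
$- \frac{2161}{-4797} - B{\left(-55 \right)} = - \frac{2161}{-4797} - -55 = \left(-2161\right) \left(- \frac{1}{4797}\right) + 55 = \frac{2161}{4797} + 55 = \frac{265996}{4797}$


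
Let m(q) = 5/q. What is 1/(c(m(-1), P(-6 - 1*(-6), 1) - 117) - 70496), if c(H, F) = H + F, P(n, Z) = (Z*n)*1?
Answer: -1/70618 ≈ -1.4161e-5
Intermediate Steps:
P(n, Z) = Z*n
c(H, F) = F + H
1/(c(m(-1), P(-6 - 1*(-6), 1) - 117) - 70496) = 1/(((1*(-6 - 1*(-6)) - 117) + 5/(-1)) - 70496) = 1/(((1*(-6 + 6) - 117) + 5*(-1)) - 70496) = 1/(((1*0 - 117) - 5) - 70496) = 1/(((0 - 117) - 5) - 70496) = 1/((-117 - 5) - 70496) = 1/(-122 - 70496) = 1/(-70618) = -1/70618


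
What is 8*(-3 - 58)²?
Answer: 29768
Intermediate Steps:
8*(-3 - 58)² = 8*(-61)² = 8*3721 = 29768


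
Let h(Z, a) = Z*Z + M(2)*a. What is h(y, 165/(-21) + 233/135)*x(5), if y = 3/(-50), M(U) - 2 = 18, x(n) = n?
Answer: -57938299/94500 ≈ -613.10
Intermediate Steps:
M(U) = 20 (M(U) = 2 + 18 = 20)
y = -3/50 (y = 3*(-1/50) = -3/50 ≈ -0.060000)
h(Z, a) = Z**2 + 20*a (h(Z, a) = Z*Z + 20*a = Z**2 + 20*a)
h(y, 165/(-21) + 233/135)*x(5) = ((-3/50)**2 + 20*(165/(-21) + 233/135))*5 = (9/2500 + 20*(165*(-1/21) + 233*(1/135)))*5 = (9/2500 + 20*(-55/7 + 233/135))*5 = (9/2500 + 20*(-5794/945))*5 = (9/2500 - 23176/189)*5 = -57938299/472500*5 = -57938299/94500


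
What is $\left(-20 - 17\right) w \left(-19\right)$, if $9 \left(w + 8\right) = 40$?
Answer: $- \frac{22496}{9} \approx -2499.6$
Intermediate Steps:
$w = - \frac{32}{9}$ ($w = -8 + \frac{1}{9} \cdot 40 = -8 + \frac{40}{9} = - \frac{32}{9} \approx -3.5556$)
$\left(-20 - 17\right) w \left(-19\right) = \left(-20 - 17\right) \left(- \frac{32}{9}\right) \left(-19\right) = \left(-37\right) \left(- \frac{32}{9}\right) \left(-19\right) = \frac{1184}{9} \left(-19\right) = - \frac{22496}{9}$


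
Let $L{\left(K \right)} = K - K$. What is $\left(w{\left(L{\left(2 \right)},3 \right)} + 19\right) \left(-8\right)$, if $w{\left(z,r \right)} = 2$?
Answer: $-168$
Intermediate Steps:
$L{\left(K \right)} = 0$
$\left(w{\left(L{\left(2 \right)},3 \right)} + 19\right) \left(-8\right) = \left(2 + 19\right) \left(-8\right) = 21 \left(-8\right) = -168$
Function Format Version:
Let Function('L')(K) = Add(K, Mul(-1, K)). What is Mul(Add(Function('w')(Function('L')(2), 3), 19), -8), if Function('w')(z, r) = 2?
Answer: -168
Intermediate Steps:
Function('L')(K) = 0
Mul(Add(Function('w')(Function('L')(2), 3), 19), -8) = Mul(Add(2, 19), -8) = Mul(21, -8) = -168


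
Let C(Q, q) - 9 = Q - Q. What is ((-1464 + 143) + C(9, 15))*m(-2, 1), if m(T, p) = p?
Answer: -1312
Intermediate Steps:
C(Q, q) = 9 (C(Q, q) = 9 + (Q - Q) = 9 + 0 = 9)
((-1464 + 143) + C(9, 15))*m(-2, 1) = ((-1464 + 143) + 9)*1 = (-1321 + 9)*1 = -1312*1 = -1312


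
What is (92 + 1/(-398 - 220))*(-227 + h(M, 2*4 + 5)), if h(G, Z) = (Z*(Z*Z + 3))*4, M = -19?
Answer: 495605035/618 ≈ 8.0195e+5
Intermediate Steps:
h(G, Z) = 4*Z*(3 + Z²) (h(G, Z) = (Z*(Z² + 3))*4 = (Z*(3 + Z²))*4 = 4*Z*(3 + Z²))
(92 + 1/(-398 - 220))*(-227 + h(M, 2*4 + 5)) = (92 + 1/(-398 - 220))*(-227 + 4*(2*4 + 5)*(3 + (2*4 + 5)²)) = (92 + 1/(-618))*(-227 + 4*(8 + 5)*(3 + (8 + 5)²)) = (92 - 1/618)*(-227 + 4*13*(3 + 13²)) = 56855*(-227 + 4*13*(3 + 169))/618 = 56855*(-227 + 4*13*172)/618 = 56855*(-227 + 8944)/618 = (56855/618)*8717 = 495605035/618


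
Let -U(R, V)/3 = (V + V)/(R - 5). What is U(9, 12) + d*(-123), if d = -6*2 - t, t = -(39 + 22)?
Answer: -6045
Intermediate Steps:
t = -61 (t = -1*61 = -61)
U(R, V) = -6*V/(-5 + R) (U(R, V) = -3*(V + V)/(R - 5) = -3*2*V/(-5 + R) = -6*V/(-5 + R))
d = 49 (d = -6*2 - 1*(-61) = -12 + 61 = 49)
U(9, 12) + d*(-123) = -6*12/(-5 + 9) + 49*(-123) = -6*12/4 - 6027 = -6*12*¼ - 6027 = -18 - 6027 = -6045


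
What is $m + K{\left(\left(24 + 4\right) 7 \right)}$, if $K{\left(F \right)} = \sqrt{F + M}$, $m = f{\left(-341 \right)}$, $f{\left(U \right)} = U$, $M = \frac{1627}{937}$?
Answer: $-341 + \frac{\sqrt{173606423}}{937} \approx -326.94$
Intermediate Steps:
$M = \frac{1627}{937}$ ($M = 1627 \cdot \frac{1}{937} = \frac{1627}{937} \approx 1.7364$)
$m = -341$
$K{\left(F \right)} = \sqrt{\frac{1627}{937} + F}$ ($K{\left(F \right)} = \sqrt{F + \frac{1627}{937}} = \sqrt{\frac{1627}{937} + F}$)
$m + K{\left(\left(24 + 4\right) 7 \right)} = -341 + \frac{\sqrt{1524499 + 877969 \left(24 + 4\right) 7}}{937} = -341 + \frac{\sqrt{1524499 + 877969 \cdot 28 \cdot 7}}{937} = -341 + \frac{\sqrt{1524499 + 877969 \cdot 196}}{937} = -341 + \frac{\sqrt{1524499 + 172081924}}{937} = -341 + \frac{\sqrt{173606423}}{937}$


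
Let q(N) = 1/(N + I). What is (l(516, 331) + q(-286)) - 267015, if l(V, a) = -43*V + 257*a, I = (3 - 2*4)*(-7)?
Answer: -51238137/251 ≈ -2.0414e+5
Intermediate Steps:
I = 35 (I = (3 - 8)*(-7) = -5*(-7) = 35)
q(N) = 1/(35 + N) (q(N) = 1/(N + 35) = 1/(35 + N))
(l(516, 331) + q(-286)) - 267015 = ((-43*516 + 257*331) + 1/(35 - 286)) - 267015 = ((-22188 + 85067) + 1/(-251)) - 267015 = (62879 - 1/251) - 267015 = 15782628/251 - 267015 = -51238137/251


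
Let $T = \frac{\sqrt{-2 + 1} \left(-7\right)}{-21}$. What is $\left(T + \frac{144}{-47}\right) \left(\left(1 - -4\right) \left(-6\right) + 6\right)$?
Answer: $\frac{3456}{47} - 8 i \approx 73.532 - 8.0 i$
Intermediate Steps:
$T = \frac{i}{3}$ ($T = \sqrt{-1} \left(-7\right) \left(- \frac{1}{21}\right) = i \left(-7\right) \left(- \frac{1}{21}\right) = - 7 i \left(- \frac{1}{21}\right) = \frac{i}{3} \approx 0.33333 i$)
$\left(T + \frac{144}{-47}\right) \left(\left(1 - -4\right) \left(-6\right) + 6\right) = \left(\frac{i}{3} + \frac{144}{-47}\right) \left(\left(1 - -4\right) \left(-6\right) + 6\right) = \left(\frac{i}{3} + 144 \left(- \frac{1}{47}\right)\right) \left(\left(1 + 4\right) \left(-6\right) + 6\right) = \left(\frac{i}{3} - \frac{144}{47}\right) \left(5 \left(-6\right) + 6\right) = \left(- \frac{144}{47} + \frac{i}{3}\right) \left(-30 + 6\right) = \left(- \frac{144}{47} + \frac{i}{3}\right) \left(-24\right) = \frac{3456}{47} - 8 i$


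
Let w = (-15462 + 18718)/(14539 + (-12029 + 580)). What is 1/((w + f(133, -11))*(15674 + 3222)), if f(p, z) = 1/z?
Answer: 16995/309195248 ≈ 5.4965e-5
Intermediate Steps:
w = 1628/1545 (w = 3256/(14539 - 11449) = 3256/3090 = 3256*(1/3090) = 1628/1545 ≈ 1.0537)
1/((w + f(133, -11))*(15674 + 3222)) = 1/((1628/1545 + 1/(-11))*(15674 + 3222)) = 1/((1628/1545 - 1/11)*18896) = 1/((16363/16995)*18896) = 1/(309195248/16995) = 16995/309195248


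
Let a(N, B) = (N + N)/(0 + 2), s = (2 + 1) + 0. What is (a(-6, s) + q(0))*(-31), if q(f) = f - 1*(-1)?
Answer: 155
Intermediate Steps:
q(f) = 1 + f (q(f) = f + 1 = 1 + f)
s = 3 (s = 3 + 0 = 3)
a(N, B) = N (a(N, B) = (2*N)/2 = (2*N)*(½) = N)
(a(-6, s) + q(0))*(-31) = (-6 + (1 + 0))*(-31) = (-6 + 1)*(-31) = -5*(-31) = 155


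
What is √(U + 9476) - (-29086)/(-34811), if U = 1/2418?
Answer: -29086/34811 + √55403559042/2418 ≈ 96.509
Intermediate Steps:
U = 1/2418 ≈ 0.00041356
√(U + 9476) - (-29086)/(-34811) = √(1/2418 + 9476) - (-29086)/(-34811) = √(22912969/2418) - (-29086)*(-1)/34811 = √55403559042/2418 - 1*29086/34811 = √55403559042/2418 - 29086/34811 = -29086/34811 + √55403559042/2418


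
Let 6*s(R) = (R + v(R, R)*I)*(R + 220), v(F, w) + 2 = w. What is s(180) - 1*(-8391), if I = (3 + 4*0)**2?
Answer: 127191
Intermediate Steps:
v(F, w) = -2 + w
I = 9 (I = (3 + 0)**2 = 3**2 = 9)
s(R) = (-18 + 10*R)*(220 + R)/6 (s(R) = ((R + (-2 + R)*9)*(R + 220))/6 = ((R + (-18 + 9*R))*(220 + R))/6 = ((-18 + 10*R)*(220 + R))/6 = (-18 + 10*R)*(220 + R)/6)
s(180) - 1*(-8391) = (-660 + (5/3)*180**2 + (1091/3)*180) - 1*(-8391) = (-660 + (5/3)*32400 + 65460) + 8391 = (-660 + 54000 + 65460) + 8391 = 118800 + 8391 = 127191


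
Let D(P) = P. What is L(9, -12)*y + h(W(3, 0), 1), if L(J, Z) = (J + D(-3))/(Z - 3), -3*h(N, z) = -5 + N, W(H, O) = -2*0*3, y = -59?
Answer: 379/15 ≈ 25.267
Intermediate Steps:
W(H, O) = 0 (W(H, O) = 0*3 = 0)
h(N, z) = 5/3 - N/3 (h(N, z) = -(-5 + N)/3 = 5/3 - N/3)
L(J, Z) = (-3 + J)/(-3 + Z) (L(J, Z) = (J - 3)/(Z - 3) = (-3 + J)/(-3 + Z))
L(9, -12)*y + h(W(3, 0), 1) = ((-3 + 9)/(-3 - 12))*(-59) + (5/3 - 1/3*0) = (6/(-15))*(-59) + (5/3 + 0) = -1/15*6*(-59) + 5/3 = -2/5*(-59) + 5/3 = 118/5 + 5/3 = 379/15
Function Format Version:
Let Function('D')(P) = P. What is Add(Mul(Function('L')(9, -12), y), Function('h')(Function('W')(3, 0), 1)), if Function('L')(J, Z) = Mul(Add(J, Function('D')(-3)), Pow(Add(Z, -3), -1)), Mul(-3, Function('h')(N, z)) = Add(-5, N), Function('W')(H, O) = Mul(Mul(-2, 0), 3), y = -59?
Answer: Rational(379, 15) ≈ 25.267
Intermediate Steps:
Function('W')(H, O) = 0 (Function('W')(H, O) = Mul(0, 3) = 0)
Function('h')(N, z) = Add(Rational(5, 3), Mul(Rational(-1, 3), N)) (Function('h')(N, z) = Mul(Rational(-1, 3), Add(-5, N)) = Add(Rational(5, 3), Mul(Rational(-1, 3), N)))
Function('L')(J, Z) = Mul(Pow(Add(-3, Z), -1), Add(-3, J)) (Function('L')(J, Z) = Mul(Add(J, -3), Pow(Add(Z, -3), -1)) = Mul(Add(-3, J), Pow(Add(-3, Z), -1)) = Mul(Pow(Add(-3, Z), -1), Add(-3, J)))
Add(Mul(Function('L')(9, -12), y), Function('h')(Function('W')(3, 0), 1)) = Add(Mul(Mul(Pow(Add(-3, -12), -1), Add(-3, 9)), -59), Add(Rational(5, 3), Mul(Rational(-1, 3), 0))) = Add(Mul(Mul(Pow(-15, -1), 6), -59), Add(Rational(5, 3), 0)) = Add(Mul(Mul(Rational(-1, 15), 6), -59), Rational(5, 3)) = Add(Mul(Rational(-2, 5), -59), Rational(5, 3)) = Add(Rational(118, 5), Rational(5, 3)) = Rational(379, 15)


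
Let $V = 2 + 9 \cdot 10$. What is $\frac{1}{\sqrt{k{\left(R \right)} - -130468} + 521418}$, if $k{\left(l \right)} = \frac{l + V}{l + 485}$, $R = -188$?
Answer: $\frac{25810191}{13457891712688} - \frac{15 \sqrt{1420793}}{13457891712688} \approx 1.9165 \cdot 10^{-6}$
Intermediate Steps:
$V = 92$ ($V = 2 + 90 = 92$)
$k{\left(l \right)} = \frac{92 + l}{485 + l}$ ($k{\left(l \right)} = \frac{l + 92}{l + 485} = \frac{92 + l}{485 + l}$)
$\frac{1}{\sqrt{k{\left(R \right)} - -130468} + 521418} = \frac{1}{\sqrt{\frac{92 - 188}{485 - 188} - -130468} + 521418} = \frac{1}{\sqrt{\frac{1}{297} \left(-96\right) + 130468} + 521418} = \frac{1}{\sqrt{- \frac{32}{99} + 130468} + 521418} = \frac{1}{\sqrt{\frac{12916300}{99}} + 521418} = \frac{1}{\frac{10 \sqrt{1420793}}{33} + 521418} = \frac{1}{521418 + \frac{10 \sqrt{1420793}}{33}}$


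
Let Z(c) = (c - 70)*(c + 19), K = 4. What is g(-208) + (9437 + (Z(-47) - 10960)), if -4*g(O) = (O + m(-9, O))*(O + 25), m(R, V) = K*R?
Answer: -9410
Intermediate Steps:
Z(c) = (-70 + c)*(19 + c)
m(R, V) = 4*R
g(O) = -(-36 + O)*(25 + O)/4 (g(O) = -(O + 4*(-9))*(O + 25)/4 = -(O - 36)*(25 + O)/4 = -(-36 + O)*(25 + O)/4)
g(-208) + (9437 + (Z(-47) - 10960)) = (225 - 1/4*(-208)**2 + (11/4)*(-208)) + (9437 + ((-1330 + (-47)**2 - 51*(-47)) - 10960)) = (225 - 1/4*43264 - 572) + (9437 + ((-1330 + 2209 + 2397) - 10960)) = (225 - 10816 - 572) + (9437 + (3276 - 10960)) = -11163 + (9437 - 7684) = -11163 + 1753 = -9410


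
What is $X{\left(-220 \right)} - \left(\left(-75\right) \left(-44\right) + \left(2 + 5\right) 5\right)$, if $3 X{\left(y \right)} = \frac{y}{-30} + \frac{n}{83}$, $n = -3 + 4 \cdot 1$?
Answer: $- \frac{2489416}{747} \approx -3332.6$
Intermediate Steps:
$n = 1$ ($n = -3 + 4 = 1$)
$X{\left(y \right)} = \frac{1}{249} - \frac{y}{90}$ ($X{\left(y \right)} = \frac{\frac{y}{-30} + 1 \cdot \frac{1}{83}}{3} = \frac{y \left(- \frac{1}{30}\right) + 1 \cdot \frac{1}{83}}{3} = \frac{- \frac{y}{30} + \frac{1}{83}}{3} = \frac{\frac{1}{83} - \frac{y}{30}}{3} = \frac{1}{249} - \frac{y}{90}$)
$X{\left(-220 \right)} - \left(\left(-75\right) \left(-44\right) + \left(2 + 5\right) 5\right) = \left(\frac{1}{249} - - \frac{22}{9}\right) - \left(\left(-75\right) \left(-44\right) + \left(2 + 5\right) 5\right) = \left(\frac{1}{249} + \frac{22}{9}\right) - \left(3300 + 7 \cdot 5\right) = \frac{1829}{747} - \left(3300 + 35\right) = \frac{1829}{747} - 3335 = - \frac{2489416}{747}$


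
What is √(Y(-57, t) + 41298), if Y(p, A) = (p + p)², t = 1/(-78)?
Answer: √54294 ≈ 233.01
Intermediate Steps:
t = -1/78 ≈ -0.012821
Y(p, A) = 4*p² (Y(p, A) = (2*p)² = 4*p²)
√(Y(-57, t) + 41298) = √(4*(-57)² + 41298) = √(4*3249 + 41298) = √(12996 + 41298) = √54294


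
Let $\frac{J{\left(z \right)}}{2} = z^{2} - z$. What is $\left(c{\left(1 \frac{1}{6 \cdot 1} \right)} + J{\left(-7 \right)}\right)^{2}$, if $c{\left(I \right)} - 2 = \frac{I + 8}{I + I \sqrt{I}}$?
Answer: $\frac{760902}{25} - \frac{84672 \sqrt{6}}{25} \approx 22140.0$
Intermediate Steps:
$J{\left(z \right)} = - 2 z + 2 z^{2}$ ($J{\left(z \right)} = 2 \left(z^{2} - z\right) = - 2 z + 2 z^{2}$)
$c{\left(I \right)} = 2 + \frac{8 + I}{I + I^{\frac{3}{2}}}$ ($c{\left(I \right)} = 2 + \frac{I + 8}{I + I \sqrt{I}} = 2 + \frac{8 + I}{I + I^{\frac{3}{2}}}$)
$\left(c{\left(1 \frac{1}{6 \cdot 1} \right)} + J{\left(-7 \right)}\right)^{2} = \left(\frac{8 + 2 \left(1 \frac{1}{6 \cdot 1}\right)^{\frac{3}{2}} + 3 \cdot 1 \frac{1}{6 \cdot 1}}{1 \frac{1}{6 \cdot 1} + \left(1 \frac{1}{6 \cdot 1}\right)^{\frac{3}{2}}} + 2 \left(-7\right) \left(-1 - 7\right)\right)^{2} = \left(\frac{8 + 2 \left(1 \cdot \frac{1}{6}\right)^{\frac{3}{2}} + 3 \cdot 1 \cdot \frac{1}{6}}{1 \cdot \frac{1}{6} + \left(1 \cdot \frac{1}{6}\right)^{\frac{3}{2}}} + 2 \left(-7\right) \left(-8\right)\right)^{2} = \left(\frac{8 + 2 \left(1 \cdot \frac{1}{6}\right)^{\frac{3}{2}} + 3 \cdot 1 \cdot \frac{1}{6}}{1 \cdot \frac{1}{6} + \left(1 \cdot \frac{1}{6}\right)^{\frac{3}{2}}} + 112\right)^{2} = \left(\frac{8 + \frac{2}{6 \sqrt{6}} + 3 \cdot \frac{1}{6}}{\frac{1}{6} + \left(\frac{1}{6}\right)^{\frac{3}{2}}} + 112\right)^{2} = \left(\frac{8 + 2 \frac{\sqrt{6}}{36} + \frac{1}{2}}{\frac{1}{6} + \frac{\sqrt{6}}{36}} + 112\right)^{2} = \left(\frac{8 + \frac{\sqrt{6}}{18} + \frac{1}{2}}{\frac{1}{6} + \frac{\sqrt{6}}{36}} + 112\right)^{2} = \left(\frac{\frac{17}{2} + \frac{\sqrt{6}}{18}}{\frac{1}{6} + \frac{\sqrt{6}}{36}} + 112\right)^{2} = \left(112 + \frac{\frac{17}{2} + \frac{\sqrt{6}}{18}}{\frac{1}{6} + \frac{\sqrt{6}}{36}}\right)^{2}$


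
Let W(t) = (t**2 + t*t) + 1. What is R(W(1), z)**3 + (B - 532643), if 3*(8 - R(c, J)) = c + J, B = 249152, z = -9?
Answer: -282491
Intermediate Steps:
W(t) = 1 + 2*t**2 (W(t) = (t**2 + t**2) + 1 = 2*t**2 + 1 = 1 + 2*t**2)
R(c, J) = 8 - J/3 - c/3 (R(c, J) = 8 - (c + J)/3 = 8 - (J + c)/3 = 8 + (-J/3 - c/3) = 8 - J/3 - c/3)
R(W(1), z)**3 + (B - 532643) = (8 - 1/3*(-9) - (1 + 2*1**2)/3)**3 + (249152 - 532643) = (8 + 3 - (1 + 2*1)/3)**3 - 283491 = (8 + 3 - (1 + 2)/3)**3 - 283491 = (8 + 3 - 1/3*3)**3 - 283491 = (8 + 3 - 1)**3 - 283491 = 10**3 - 283491 = 1000 - 283491 = -282491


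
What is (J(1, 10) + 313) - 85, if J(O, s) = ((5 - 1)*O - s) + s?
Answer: 232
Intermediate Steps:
J(O, s) = 4*O (J(O, s) = (4*O - s) + s = (-s + 4*O) + s = 4*O)
(J(1, 10) + 313) - 85 = (4*1 + 313) - 85 = (4 + 313) - 85 = 317 - 85 = 232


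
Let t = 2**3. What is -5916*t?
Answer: -47328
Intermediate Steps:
t = 8
-5916*t = -5916*8 = -47328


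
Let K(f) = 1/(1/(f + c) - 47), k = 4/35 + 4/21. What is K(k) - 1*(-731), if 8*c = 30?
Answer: 58201248/79621 ≈ 730.98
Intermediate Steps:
c = 15/4 (c = (⅛)*30 = 15/4 ≈ 3.7500)
k = 32/105 (k = 4*(1/35) + 4*(1/21) = 4/35 + 4/21 = 32/105 ≈ 0.30476)
K(f) = 1/(-47 + 1/(15/4 + f)) (K(f) = 1/(1/(f + 15/4) - 47) = 1/(1/(15/4 + f) - 47) = 1/(-47 + 1/(15/4 + f)))
K(k) - 1*(-731) = (-15 - 4*32/105)/(701 + 188*(32/105)) - 1*(-731) = (-15 - 128/105)/(701 + 6016/105) + 731 = -1703/105/(79621/105) + 731 = (105/79621)*(-1703/105) + 731 = -1703/79621 + 731 = 58201248/79621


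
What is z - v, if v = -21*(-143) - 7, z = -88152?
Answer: -91148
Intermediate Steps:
v = 2996 (v = 3003 - 7 = 2996)
z - v = -88152 - 1*2996 = -88152 - 2996 = -91148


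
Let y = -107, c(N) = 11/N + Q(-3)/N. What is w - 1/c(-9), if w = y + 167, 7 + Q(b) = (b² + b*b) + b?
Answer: 1149/19 ≈ 60.474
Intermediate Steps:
Q(b) = -7 + b + 2*b² (Q(b) = -7 + ((b² + b*b) + b) = -7 + ((b² + b²) + b) = -7 + (2*b² + b) = -7 + (b + 2*b²) = -7 + b + 2*b²)
c(N) = 19/N (c(N) = 11/N + (-7 - 3 + 2*(-3)²)/N = 11/N + (-7 - 3 + 2*9)/N = 11/N + (-7 - 3 + 18)/N = 11/N + 8/N = 19/N)
w = 60 (w = -107 + 167 = 60)
w - 1/c(-9) = 60 - 1/(19/(-9)) = 60 - 1/(19*(-⅑)) = 60 - 1/(-19/9) = 60 - 1*(-9/19) = 60 + 9/19 = 1149/19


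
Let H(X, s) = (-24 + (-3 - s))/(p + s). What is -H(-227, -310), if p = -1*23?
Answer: 283/333 ≈ 0.84985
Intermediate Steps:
p = -23
H(X, s) = (-27 - s)/(-23 + s) (H(X, s) = (-24 + (-3 - s))/(-23 + s) = (-27 - s)/(-23 + s))
-H(-227, -310) = -(-27 - 1*(-310))/(-23 - 310) = -(-27 + 310)/(-333) = -(-1)*283/333 = -1*(-283/333) = 283/333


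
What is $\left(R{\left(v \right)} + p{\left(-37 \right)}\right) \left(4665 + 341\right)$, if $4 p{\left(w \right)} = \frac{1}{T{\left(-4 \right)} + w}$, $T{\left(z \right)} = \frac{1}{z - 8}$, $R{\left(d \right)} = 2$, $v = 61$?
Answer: $\frac{4440322}{445} \approx 9978.3$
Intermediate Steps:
$T{\left(z \right)} = \frac{1}{-8 + z}$
$p{\left(w \right)} = \frac{1}{4 \left(- \frac{1}{12} + w\right)}$ ($p{\left(w \right)} = \frac{1}{4 \left(\frac{1}{-8 - 4} + w\right)} = \frac{1}{4 \left(\frac{1}{-12} + w\right)} = \frac{1}{4 \left(- \frac{1}{12} + w\right)}$)
$\left(R{\left(v \right)} + p{\left(-37 \right)}\right) \left(4665 + 341\right) = \left(2 + \frac{3}{-1 + 12 \left(-37\right)}\right) \left(4665 + 341\right) = \left(2 + \frac{3}{-1 - 444}\right) 5006 = \left(2 + \frac{3}{-445}\right) 5006 = \left(2 + 3 \left(- \frac{1}{445}\right)\right) 5006 = \left(2 - \frac{3}{445}\right) 5006 = \frac{887}{445} \cdot 5006 = \frac{4440322}{445}$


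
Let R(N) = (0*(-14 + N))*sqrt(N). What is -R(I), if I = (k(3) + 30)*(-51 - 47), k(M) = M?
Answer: 0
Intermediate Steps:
I = -3234 (I = (3 + 30)*(-51 - 47) = 33*(-98) = -3234)
R(N) = 0 (R(N) = 0*sqrt(N) = 0)
-R(I) = -1*0 = 0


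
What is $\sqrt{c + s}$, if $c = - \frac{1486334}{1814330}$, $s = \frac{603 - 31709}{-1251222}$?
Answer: $\frac{2 i \sqrt{1358371410978492330}}{2615356695} \approx 0.89127 i$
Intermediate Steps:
$s = \frac{15553}{625611}$ ($s = \left(603 - 31709\right) \left(- \frac{1}{1251222}\right) = \left(-31106\right) \left(- \frac{1}{1251222}\right) = \frac{15553}{625611} \approx 0.024861$)
$c = - \frac{743167}{907165}$ ($c = \left(-1486334\right) \frac{1}{1814330} = - \frac{743167}{907165} \approx -0.81922$)
$\sqrt{c + s} = \sqrt{- \frac{743167}{907165} + \frac{15553}{625611}} = \sqrt{- \frac{64403473256}{81076057545}} = \frac{2 i \sqrt{1358371410978492330}}{2615356695}$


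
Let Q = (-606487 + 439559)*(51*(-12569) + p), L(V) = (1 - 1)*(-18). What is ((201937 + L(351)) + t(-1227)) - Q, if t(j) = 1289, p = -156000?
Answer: -133044584406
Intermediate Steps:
L(V) = 0 (L(V) = 0*(-18) = 0)
Q = 133044787632 (Q = (-606487 + 439559)*(51*(-12569) - 156000) = -166928*(-641019 - 156000) = -166928*(-797019) = 133044787632)
((201937 + L(351)) + t(-1227)) - Q = ((201937 + 0) + 1289) - 1*133044787632 = (201937 + 1289) - 133044787632 = 203226 - 133044787632 = -133044584406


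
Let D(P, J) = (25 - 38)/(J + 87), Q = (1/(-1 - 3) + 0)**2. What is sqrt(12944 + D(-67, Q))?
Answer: 8*sqrt(392451283)/1393 ≈ 113.77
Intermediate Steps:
Q = 1/16 (Q = (1/(-4) + 0)**2 = (-1/4 + 0)**2 = (-1/4)**2 = 1/16 ≈ 0.062500)
D(P, J) = -13/(87 + J)
sqrt(12944 + D(-67, Q)) = sqrt(12944 - 13/(87 + 1/16)) = sqrt(12944 - 13/1393/16) = sqrt(12944 - 13*16/1393) = sqrt(12944 - 208/1393) = sqrt(18030784/1393) = 8*sqrt(392451283)/1393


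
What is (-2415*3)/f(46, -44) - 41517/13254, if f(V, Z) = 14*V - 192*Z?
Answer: -78916299/20084228 ≈ -3.9293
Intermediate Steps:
f(V, Z) = -192*Z + 14*V
(-2415*3)/f(46, -44) - 41517/13254 = (-2415*3)/(-192*(-44) + 14*46) - 41517/13254 = -7245/(8448 + 644) - 41517*1/13254 = -7245/9092 - 13839/4418 = -78916299/20084228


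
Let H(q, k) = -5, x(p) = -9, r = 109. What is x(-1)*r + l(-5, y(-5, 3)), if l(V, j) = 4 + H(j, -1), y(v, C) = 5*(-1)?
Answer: -982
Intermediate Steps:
y(v, C) = -5
l(V, j) = -1 (l(V, j) = 4 - 5 = -1)
x(-1)*r + l(-5, y(-5, 3)) = -9*109 - 1 = -981 - 1 = -982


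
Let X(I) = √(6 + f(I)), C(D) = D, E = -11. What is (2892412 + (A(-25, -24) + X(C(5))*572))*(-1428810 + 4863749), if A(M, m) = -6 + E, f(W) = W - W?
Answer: 9935200388905 + 1964785108*√6 ≈ 9.9400e+12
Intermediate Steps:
f(W) = 0
X(I) = √6 (X(I) = √(6 + 0) = √6)
A(M, m) = -17 (A(M, m) = -6 - 11 = -17)
(2892412 + (A(-25, -24) + X(C(5))*572))*(-1428810 + 4863749) = (2892412 + (-17 + √6*572))*(-1428810 + 4863749) = (2892412 + (-17 + 572*√6))*3434939 = (2892395 + 572*√6)*3434939 = 9935200388905 + 1964785108*√6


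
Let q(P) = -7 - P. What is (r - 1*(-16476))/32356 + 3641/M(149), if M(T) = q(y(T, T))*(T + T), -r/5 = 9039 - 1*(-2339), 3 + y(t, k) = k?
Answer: -245055514/184404933 ≈ -1.3289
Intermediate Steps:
y(t, k) = -3 + k
r = -56890 (r = -5*(9039 - 1*(-2339)) = -5*(9039 + 2339) = -5*11378 = -56890)
M(T) = 2*T*(-4 - T) (M(T) = (-7 - (-3 + T))*(T + T) = (-7 + (3 - T))*(2*T) = (-4 - T)*(2*T) = 2*T*(-4 - T))
(r - 1*(-16476))/32356 + 3641/M(149) = (-56890 - 1*(-16476))/32356 + 3641/((-2*149*(4 + 149))) = (-56890 + 16476)*(1/32356) + 3641/((-2*149*153)) = -40414*1/32356 + 3641/(-45594) = -20207/16178 + 3641*(-1/45594) = -20207/16178 - 3641/45594 = -245055514/184404933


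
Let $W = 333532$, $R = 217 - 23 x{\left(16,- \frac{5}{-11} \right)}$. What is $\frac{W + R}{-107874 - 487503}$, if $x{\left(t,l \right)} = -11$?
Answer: $- \frac{111334}{198459} \approx -0.56099$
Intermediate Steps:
$R = 470$ ($R = 217 - -253 = 217 + 253 = 470$)
$\frac{W + R}{-107874 - 487503} = \frac{333532 + 470}{-107874 - 487503} = \frac{334002}{-595377} = 334002 \left(- \frac{1}{595377}\right) = - \frac{111334}{198459}$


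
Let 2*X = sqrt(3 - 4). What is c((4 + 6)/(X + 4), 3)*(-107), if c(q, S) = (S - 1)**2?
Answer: -428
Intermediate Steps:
X = I/2 (X = sqrt(3 - 4)/2 = sqrt(-1)/2 = I/2 ≈ 0.5*I)
c(q, S) = (-1 + S)**2
c((4 + 6)/(X + 4), 3)*(-107) = (-1 + 3)**2*(-107) = 2**2*(-107) = 4*(-107) = -428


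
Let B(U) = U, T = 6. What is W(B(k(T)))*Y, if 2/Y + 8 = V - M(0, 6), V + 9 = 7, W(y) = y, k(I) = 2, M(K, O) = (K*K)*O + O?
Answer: -¼ ≈ -0.25000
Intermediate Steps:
M(K, O) = O + O*K² (M(K, O) = K²*O + O = O*K² + O = O + O*K²)
V = -2 (V = -9 + 7 = -2)
Y = -⅛ (Y = 2/(-8 + (-2 - 6*(1 + 0²))) = 2/(-8 + (-2 - 6*(1 + 0))) = 2/(-8 + (-2 - 6)) = 2/(-8 - 8) = 2/(-16) = 2*(-1/16) = -⅛ ≈ -0.12500)
W(B(k(T)))*Y = 2*(-⅛) = -¼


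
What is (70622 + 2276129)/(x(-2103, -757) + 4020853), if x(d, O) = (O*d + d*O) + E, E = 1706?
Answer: 2346751/7206501 ≈ 0.32564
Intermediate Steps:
x(d, O) = 1706 + 2*O*d (x(d, O) = (O*d + d*O) + 1706 = (O*d + O*d) + 1706 = 2*O*d + 1706 = 1706 + 2*O*d)
(70622 + 2276129)/(x(-2103, -757) + 4020853) = (70622 + 2276129)/((1706 + 2*(-757)*(-2103)) + 4020853) = 2346751/((1706 + 3183942) + 4020853) = 2346751/(3185648 + 4020853) = 2346751/7206501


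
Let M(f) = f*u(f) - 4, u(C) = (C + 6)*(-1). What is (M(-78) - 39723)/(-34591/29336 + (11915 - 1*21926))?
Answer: 1330182248/293717287 ≈ 4.5288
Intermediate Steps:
u(C) = -6 - C (u(C) = (6 + C)*(-1) = -6 - C)
M(f) = -4 + f*(-6 - f) (M(f) = f*(-6 - f) - 4 = -4 + f*(-6 - f))
(M(-78) - 39723)/(-34591/29336 + (11915 - 1*21926)) = ((-4 - 1*(-78)*(6 - 78)) - 39723)/(-34591/29336 + (11915 - 1*21926)) = ((-4 - 1*(-78)*(-72)) - 39723)/(-34591*1/29336 + (11915 - 21926)) = ((-4 - 5616) - 39723)/(-34591/29336 - 10011) = (-5620 - 39723)/(-293717287/29336) = -45343*(-29336/293717287) = 1330182248/293717287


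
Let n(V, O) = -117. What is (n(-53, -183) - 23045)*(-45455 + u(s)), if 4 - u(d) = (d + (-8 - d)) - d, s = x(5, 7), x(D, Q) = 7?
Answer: 1052388632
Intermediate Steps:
s = 7
u(d) = 12 + d (u(d) = 4 - ((d + (-8 - d)) - d) = 4 - (-8 - d) = 4 + (8 + d) = 12 + d)
(n(-53, -183) - 23045)*(-45455 + u(s)) = (-117 - 23045)*(-45455 + (12 + 7)) = -23162*(-45455 + 19) = -23162*(-45436) = 1052388632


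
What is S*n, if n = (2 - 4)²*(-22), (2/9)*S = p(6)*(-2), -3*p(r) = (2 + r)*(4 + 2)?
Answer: -12672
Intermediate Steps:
p(r) = -4 - 2*r (p(r) = -(2 + r)*(4 + 2)/3 = -(2 + r)*6/3 = -(12 + 6*r)/3 = -4 - 2*r)
S = 144 (S = 9*((-4 - 2*6)*(-2))/2 = 9*((-4 - 12)*(-2))/2 = 9*(-16*(-2))/2 = (9/2)*32 = 144)
n = -88 (n = (-2)²*(-22) = 4*(-22) = -88)
S*n = 144*(-88) = -12672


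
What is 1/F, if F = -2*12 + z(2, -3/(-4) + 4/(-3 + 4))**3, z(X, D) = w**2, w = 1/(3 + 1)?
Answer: -4096/98303 ≈ -0.041667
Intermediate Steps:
w = 1/4 ≈ 0.25000
z(X, D) = 1/16 (z(X, D) = (1/4)**2 = 1/16)
F = -98303/4096 (F = -2*12 + (1/16)**3 = -24 + 1/4096 = -98303/4096 ≈ -24.000)
1/F = 1/(-98303/4096) = -4096/98303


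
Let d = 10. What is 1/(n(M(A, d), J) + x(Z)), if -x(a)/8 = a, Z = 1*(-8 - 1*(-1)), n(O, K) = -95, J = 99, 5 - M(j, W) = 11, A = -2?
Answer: -1/39 ≈ -0.025641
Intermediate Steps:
M(j, W) = -6 (M(j, W) = 5 - 1*11 = 5 - 11 = -6)
Z = -7 (Z = 1*(-8 + 1) = 1*(-7) = -7)
x(a) = -8*a
1/(n(M(A, d), J) + x(Z)) = 1/(-95 - 8*(-7)) = 1/(-95 + 56) = 1/(-39) = -1/39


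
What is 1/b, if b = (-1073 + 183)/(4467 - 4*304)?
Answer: -3251/890 ≈ -3.6528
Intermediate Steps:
b = -890/3251 (b = -890/(4467 - 1216) = -890/3251 ≈ -0.27376)
1/b = 1/(-890/3251) = -3251/890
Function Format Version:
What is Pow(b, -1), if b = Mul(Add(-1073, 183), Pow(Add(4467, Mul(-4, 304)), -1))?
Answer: Rational(-3251, 890) ≈ -3.6528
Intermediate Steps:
b = Rational(-890, 3251) (b = Mul(-890, Pow(Add(4467, -1216), -1)) = Mul(-890, Pow(3251, -1)) = Mul(-890, Rational(1, 3251)) = Rational(-890, 3251) ≈ -0.27376)
Pow(b, -1) = Pow(Rational(-890, 3251), -1) = Rational(-3251, 890)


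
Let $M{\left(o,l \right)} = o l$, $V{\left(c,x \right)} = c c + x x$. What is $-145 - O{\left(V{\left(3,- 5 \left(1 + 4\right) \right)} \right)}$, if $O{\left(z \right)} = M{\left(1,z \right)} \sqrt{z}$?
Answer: $-145 - 634 \sqrt{634} \approx -16109.0$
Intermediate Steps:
$V{\left(c,x \right)} = c^{2} + x^{2}$
$M{\left(o,l \right)} = l o$
$O{\left(z \right)} = z^{\frac{3}{2}}$ ($O{\left(z \right)} = z 1 \sqrt{z} = z \sqrt{z} = z^{\frac{3}{2}}$)
$-145 - O{\left(V{\left(3,- 5 \left(1 + 4\right) \right)} \right)} = -145 - \left(3^{2} + \left(- 5 \left(1 + 4\right)\right)^{2}\right)^{\frac{3}{2}} = -145 - \left(9 + \left(\left(-5\right) 5\right)^{2}\right)^{\frac{3}{2}} = -145 - \left(9 + \left(-25\right)^{2}\right)^{\frac{3}{2}} = -145 - \left(9 + 625\right)^{\frac{3}{2}} = -145 - 634^{\frac{3}{2}} = -145 - 634 \sqrt{634}$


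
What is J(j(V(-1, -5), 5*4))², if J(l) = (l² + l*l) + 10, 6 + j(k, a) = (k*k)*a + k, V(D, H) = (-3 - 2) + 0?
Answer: 228724975504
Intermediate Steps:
V(D, H) = -5 (V(D, H) = -5 + 0 = -5)
j(k, a) = -6 + k + a*k² (j(k, a) = -6 + ((k*k)*a + k) = -6 + (k²*a + k) = -6 + (a*k² + k) = -6 + (k + a*k²) = -6 + k + a*k²)
J(l) = 10 + 2*l² (J(l) = (l² + l²) + 10 = 2*l² + 10 = 10 + 2*l²)
J(j(V(-1, -5), 5*4))² = (10 + 2*(-6 - 5 + (5*4)*(-5)²)²)² = (10 + 2*(-6 - 5 + 20*25)²)² = (10 + 2*(-6 - 5 + 500)²)² = (10 + 2*489²)² = (10 + 2*239121)² = (10 + 478242)² = 478252² = 228724975504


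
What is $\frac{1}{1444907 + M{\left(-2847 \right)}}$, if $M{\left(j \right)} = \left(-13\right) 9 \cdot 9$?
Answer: $\frac{1}{1443854} \approx 6.9259 \cdot 10^{-7}$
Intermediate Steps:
$M{\left(j \right)} = -1053$ ($M{\left(j \right)} = \left(-117\right) 9 = -1053$)
$\frac{1}{1444907 + M{\left(-2847 \right)}} = \frac{1}{1444907 - 1053} = \frac{1}{1443854}$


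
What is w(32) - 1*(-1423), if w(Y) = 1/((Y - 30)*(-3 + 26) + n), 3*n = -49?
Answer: 126650/89 ≈ 1423.0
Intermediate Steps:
n = -49/3 (n = (1/3)*(-49) = -49/3 ≈ -16.333)
w(Y) = 1/(-2119/3 + 23*Y) (w(Y) = 1/((Y - 30)*(-3 + 26) - 49/3) = 1/((-30 + Y)*23 - 49/3) = 1/((-690 + 23*Y) - 49/3) = 1/(-2119/3 + 23*Y))
w(32) - 1*(-1423) = 3/(-2119 + 69*32) - 1*(-1423) = 3/(-2119 + 2208) + 1423 = 3/89 + 1423 = 126650/89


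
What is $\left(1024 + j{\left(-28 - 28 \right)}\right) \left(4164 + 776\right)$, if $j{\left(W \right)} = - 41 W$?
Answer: $16400800$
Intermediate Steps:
$\left(1024 + j{\left(-28 - 28 \right)}\right) \left(4164 + 776\right) = \left(1024 - 41 \left(-28 - 28\right)\right) \left(4164 + 776\right) = \left(1024 - -2296\right) 4940 = \left(1024 + 2296\right) 4940 = 3320 \cdot 4940 = 16400800$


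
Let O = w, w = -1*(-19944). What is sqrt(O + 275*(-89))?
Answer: I*sqrt(4531) ≈ 67.313*I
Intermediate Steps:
w = 19944
O = 19944
sqrt(O + 275*(-89)) = sqrt(19944 + 275*(-89)) = sqrt(19944 - 24475) = sqrt(-4531) = I*sqrt(4531)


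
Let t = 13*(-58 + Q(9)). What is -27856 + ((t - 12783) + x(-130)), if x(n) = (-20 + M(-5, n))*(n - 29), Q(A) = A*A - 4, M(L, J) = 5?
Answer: -38007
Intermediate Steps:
Q(A) = -4 + A² (Q(A) = A² - 4 = -4 + A²)
x(n) = 435 - 15*n (x(n) = (-20 + 5)*(n - 29) = -15*(-29 + n) = 435 - 15*n)
t = 247 (t = 13*(-58 + (-4 + 9²)) = 13*(-58 + (-4 + 81)) = 13*(-58 + 77) = 13*19 = 247)
-27856 + ((t - 12783) + x(-130)) = -27856 + ((247 - 12783) + (435 - 15*(-130))) = -27856 + (-12536 + (435 + 1950)) = -27856 + (-12536 + 2385) = -27856 - 10151 = -38007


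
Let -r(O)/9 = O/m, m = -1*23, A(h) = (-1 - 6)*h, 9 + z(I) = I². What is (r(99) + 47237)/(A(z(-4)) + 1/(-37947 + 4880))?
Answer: -17977568957/18633266 ≈ -964.81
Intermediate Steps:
z(I) = -9 + I²
A(h) = -7*h
m = -23
r(O) = 9*O/23 (r(O) = -9*O/(-23) = -9*O*(-1)/23 = -(-9)*O/23 = 9*O/23)
(r(99) + 47237)/(A(z(-4)) + 1/(-37947 + 4880)) = ((9/23)*99 + 47237)/(-7*(-9 + (-4)²) + 1/(-37947 + 4880)) = (891/23 + 47237)/(-7*(-9 + 16) + 1/(-33067)) = 1087342/(23*(-7*7 - 1/33067)) = 1087342/(23*(-49 - 1/33067)) = 1087342/(23*(-1620284/33067)) = (1087342/23)*(-33067/1620284) = -17977568957/18633266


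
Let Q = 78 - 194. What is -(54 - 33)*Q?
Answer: 2436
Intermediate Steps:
Q = -116
-(54 - 33)*Q = -(54 - 33)*(-116) = -21*(-116) = -1*(-2436) = 2436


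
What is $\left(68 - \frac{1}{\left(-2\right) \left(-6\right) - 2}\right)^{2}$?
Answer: $\frac{461041}{100} \approx 4610.4$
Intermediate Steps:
$\left(68 - \frac{1}{\left(-2\right) \left(-6\right) - 2}\right)^{2} = \left(68 - \frac{1}{12 - 2}\right)^{2} = \left(68 - \frac{1}{10}\right)^{2} = \left(\frac{679}{10}\right)^{2} = \frac{461041}{100}$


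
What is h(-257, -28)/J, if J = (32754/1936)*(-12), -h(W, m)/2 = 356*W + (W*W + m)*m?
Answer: -938998720/49131 ≈ -19112.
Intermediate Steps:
h(W, m) = -712*W - 2*m*(m + W²) (h(W, m) = -2*(356*W + (W*W + m)*m) = -2*(356*W + (W² + m)*m) = -2*(356*W + (m + W²)*m) = -2*(356*W + m*(m + W²)) = -712*W - 2*m*(m + W²))
J = -49131/242 (J = (32754*(1/1936))*(-12) = (16377/968)*(-12) = -49131/242 ≈ -203.02)
h(-257, -28)/J = (-712*(-257) - 2*(-28)² - 2*(-28)*(-257)²)/(-49131/242) = (182984 - 2*784 - 2*(-28)*66049)*(-242/49131) = (182984 - 1568 + 3698744)*(-242/49131) = 3880160*(-242/49131) = -938998720/49131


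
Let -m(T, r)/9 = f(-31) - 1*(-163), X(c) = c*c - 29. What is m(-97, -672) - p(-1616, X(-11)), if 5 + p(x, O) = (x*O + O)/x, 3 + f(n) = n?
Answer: -504169/404 ≈ -1247.9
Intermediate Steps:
f(n) = -3 + n
X(c) = -29 + c² (X(c) = c² - 29 = -29 + c²)
p(x, O) = -5 + (O + O*x)/x (p(x, O) = -5 + (x*O + O)/x = -5 + (O*x + O)/x = -5 + (O + O*x)/x)
m(T, r) = -1161 (m(T, r) = -9*((-3 - 31) - 1*(-163)) = -9*(-34 + 163) = -9*129 = -1161)
m(-97, -672) - p(-1616, X(-11)) = -1161 - (-5 + (-29 + (-11)²) + (-29 + (-11)²)/(-1616)) = -1161 - (-5 + (-29 + 121) + (-29 + 121)*(-1/1616)) = -1161 - (-5 + 92 + 92*(-1/1616)) = -1161 - (-5 + 92 - 23/404) = -1161 - 1*35125/404 = -1161 - 35125/404 = -504169/404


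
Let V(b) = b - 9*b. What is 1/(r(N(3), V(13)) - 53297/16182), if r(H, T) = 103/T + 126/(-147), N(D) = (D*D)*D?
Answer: -5890248/30282503 ≈ -0.19451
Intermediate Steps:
N(D) = D³ (N(D) = D²*D = D³)
V(b) = -8*b (V(b) = b - 9*b = -8*b)
r(H, T) = -6/7 + 103/T (r(H, T) = 103/T + 126*(-1/147) = 103/T - 6/7 = -6/7 + 103/T)
1/(r(N(3), V(13)) - 53297/16182) = 1/((-6/7 + 103/((-8*13))) - 53297/16182) = 1/((-6/7 + 103/(-104)) - 53297*1/16182) = 1/((-6/7 + 103*(-1/104)) - 53297/16182) = 1/((-6/7 - 103/104) - 53297/16182) = 1/(-1345/728 - 53297/16182) = 1/(-30282503/5890248) = -5890248/30282503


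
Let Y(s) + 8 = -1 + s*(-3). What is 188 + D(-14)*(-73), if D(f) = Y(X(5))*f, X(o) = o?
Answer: -24340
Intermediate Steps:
Y(s) = -9 - 3*s (Y(s) = -8 + (-1 + s*(-3)) = -8 + (-1 - 3*s) = -9 - 3*s)
D(f) = -24*f (D(f) = (-9 - 3*5)*f = (-9 - 15)*f = -24*f)
188 + D(-14)*(-73) = 188 - 24*(-14)*(-73) = 188 + 336*(-73) = 188 - 24528 = -24340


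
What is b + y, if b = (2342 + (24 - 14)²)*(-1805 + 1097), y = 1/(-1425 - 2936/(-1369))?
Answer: -3367775417473/1947889 ≈ -1.7289e+6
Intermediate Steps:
y = -1369/1947889 (y = 1/(-1425 - 2936*(-1/1369)) = 1/(-1425 + 2936/1369) = 1/(-1947889/1369) = -1369/1947889 ≈ -0.00070281)
b = -1728936 (b = (2342 + 10²)*(-708) = (2342 + 100)*(-708) = 2442*(-708) = -1728936)
b + y = -1728936 - 1369/1947889 = -3367775417473/1947889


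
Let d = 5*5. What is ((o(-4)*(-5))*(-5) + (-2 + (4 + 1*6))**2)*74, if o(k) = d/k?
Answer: -13653/2 ≈ -6826.5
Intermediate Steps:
d = 25
o(k) = 25/k
((o(-4)*(-5))*(-5) + (-2 + (4 + 1*6))**2)*74 = (((25/(-4))*(-5))*(-5) + (-2 + (4 + 1*6))**2)*74 = (((25*(-1/4))*(-5))*(-5) + (-2 + (4 + 6))**2)*74 = (-25/4*(-5)*(-5) + (-2 + 10)**2)*74 = ((125/4)*(-5) + 8**2)*74 = (-625/4 + 64)*74 = -369/4*74 = -13653/2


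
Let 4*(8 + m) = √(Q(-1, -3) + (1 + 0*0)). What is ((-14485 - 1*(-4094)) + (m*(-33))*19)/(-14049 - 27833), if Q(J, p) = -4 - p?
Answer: 125/974 ≈ 0.12834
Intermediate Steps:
m = -8 (m = -8 + √((-4 - 1*(-3)) + (1 + 0*0))/4 = -8 + √((-4 + 3) + (1 + 0))/4 = -8 + √(-1 + 1)/4 = -8 + √0/4 = -8 + (¼)*0 = -8 + 0 = -8)
((-14485 - 1*(-4094)) + (m*(-33))*19)/(-14049 - 27833) = ((-14485 - 1*(-4094)) - 8*(-33)*19)/(-14049 - 27833) = ((-14485 + 4094) + 264*19)/(-41882) = (-10391 + 5016)*(-1/41882) = -5375*(-1/41882) = 125/974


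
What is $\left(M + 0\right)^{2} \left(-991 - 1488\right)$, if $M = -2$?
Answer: $-9916$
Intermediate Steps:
$\left(M + 0\right)^{2} \left(-991 - 1488\right) = \left(-2 + 0\right)^{2} \left(-991 - 1488\right) = \left(-2\right)^{2} \left(-2479\right) = 4 \left(-2479\right) = -9916$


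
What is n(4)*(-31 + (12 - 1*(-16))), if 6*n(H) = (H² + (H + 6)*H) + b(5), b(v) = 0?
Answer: -28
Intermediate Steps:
n(H) = H²/6 + H*(6 + H)/6 (n(H) = ((H² + (H + 6)*H) + 0)/6 = ((H² + (6 + H)*H) + 0)/6 = ((H² + H*(6 + H)) + 0)/6 = (H² + H*(6 + H))/6 = H²/6 + H*(6 + H)/6)
n(4)*(-31 + (12 - 1*(-16))) = ((⅓)*4*(3 + 4))*(-31 + (12 - 1*(-16))) = ((⅓)*4*7)*(-31 + (12 + 16)) = 28*(-31 + 28)/3 = (28/3)*(-3) = -28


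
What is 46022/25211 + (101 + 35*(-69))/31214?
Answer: 689096227/393468077 ≈ 1.7513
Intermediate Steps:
46022/25211 + (101 + 35*(-69))/31214 = 46022*(1/25211) + (101 - 2415)*(1/31214) = 46022/25211 - 2314*1/31214 = 46022/25211 - 1157/15607 = 689096227/393468077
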